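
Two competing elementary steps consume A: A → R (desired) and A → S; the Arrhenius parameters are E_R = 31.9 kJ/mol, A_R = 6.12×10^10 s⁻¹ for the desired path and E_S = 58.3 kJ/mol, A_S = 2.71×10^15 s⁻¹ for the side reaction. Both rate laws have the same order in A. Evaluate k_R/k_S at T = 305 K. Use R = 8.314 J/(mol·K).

k_R/k_S = (A_R/A_S)·exp[−(E_R−E_S)/(RT)] = (A_R/A_S)·exp[(E_S−E_R)/(RT)].
(E_S−E_R)/(RT) = (58.3−31.9)×10³/(8.314×305) = 26400/2536 = 10.41.
k_R/k_S = (6.12×10^10/2.71×10^15)·exp(10.41) = 2.258×10^-5 × 33224 = 0.750.
Since E_R < E_S, lowering the temperature improves selectivity toward R.

0.750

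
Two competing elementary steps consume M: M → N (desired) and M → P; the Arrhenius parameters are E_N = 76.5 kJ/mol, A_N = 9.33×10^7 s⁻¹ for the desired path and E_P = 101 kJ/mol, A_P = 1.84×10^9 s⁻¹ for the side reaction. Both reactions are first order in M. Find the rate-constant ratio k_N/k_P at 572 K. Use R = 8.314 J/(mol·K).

k_N/k_P = (A_N/A_P)·exp[−(E_N−E_P)/(RT)] = (A_N/A_P)·exp[(E_P−E_N)/(RT)].
(E_P−E_N)/(RT) = (101−76.5)×10³/(8.314×572) = 24500/4756 = 5.152.
k_N/k_P = (9.33×10^7/1.84×10^9)·exp(5.152) = 0.05071 × 172.7 = 8.76.
Since E_N < E_P, lowering the temperature improves selectivity toward N.

8.76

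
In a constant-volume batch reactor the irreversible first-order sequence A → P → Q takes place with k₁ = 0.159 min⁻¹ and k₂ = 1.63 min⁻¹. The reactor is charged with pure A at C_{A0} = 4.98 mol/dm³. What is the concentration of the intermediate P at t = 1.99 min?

0.371 mol/dm³

Solving the coupled first-order balances gives C_P(t) = [k₁/(k₂−k₁)]·C_{A0}·(e^(−k₁t) − e^(−k₂t)).
e^(−k₁t) = e^(−0.159×1.99) = e^(−0.3164) = 0.7288; e^(−k₂t) = e^(−3.244) = 0.03902.
C_P = 0.159×4.98/(1.63−0.159) × (0.7288−0.03902) = 0.5383×0.6897 = 0.3713 mol/dm³.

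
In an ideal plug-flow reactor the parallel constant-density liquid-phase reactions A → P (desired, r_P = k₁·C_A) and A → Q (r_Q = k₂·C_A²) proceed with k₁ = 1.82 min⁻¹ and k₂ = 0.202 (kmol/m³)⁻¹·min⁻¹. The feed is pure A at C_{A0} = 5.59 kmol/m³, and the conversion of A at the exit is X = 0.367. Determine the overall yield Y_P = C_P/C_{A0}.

0.244

C_A = C_{A0}(1−X) = 3.538 kmol/m³.
Along a PFR/batch, dC_P/dC_A = −r_P/(r_P+r_Q) = −k₁/(k₁+k₂·C_A).
Integrating from C_{A0} to C_A: C_P = (1.82/0.202)·ln[(1.82+0.202·5.59)/(1.82+0.202·3.54)] = 9.010·ln(2.949/2.535) = 1.364 kmol/m³.
Y_P = C_P/C_{A0} = 1.364/5.59 = 0.244.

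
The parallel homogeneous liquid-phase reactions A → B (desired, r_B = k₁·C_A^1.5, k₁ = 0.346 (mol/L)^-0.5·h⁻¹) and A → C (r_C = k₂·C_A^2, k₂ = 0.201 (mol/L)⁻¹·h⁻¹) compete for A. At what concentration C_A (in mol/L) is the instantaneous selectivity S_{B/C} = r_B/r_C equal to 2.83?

S_{B/C} = (k₁/k₂)·C_A^-0.5 ⇒ C_A = (S·k₂/k₁)^(-2).
= (2.83×0.201/0.346)^(-2) = (1.644)^(-2) = 0.370 mol/L.

0.370 mol/L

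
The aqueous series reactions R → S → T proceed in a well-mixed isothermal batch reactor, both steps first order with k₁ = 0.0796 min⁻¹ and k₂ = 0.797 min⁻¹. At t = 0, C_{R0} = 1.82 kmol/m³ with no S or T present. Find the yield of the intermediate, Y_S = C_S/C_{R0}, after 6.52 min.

The intermediate concentration in a first-order A→B→C sequence is C_S = k₁C_{R0}(e^(−k₁t) − e^(−k₂t))/(k₂−k₁).
e^(−k₁t) = e^(−0.0796×6.52) = e^(−0.5190) = 0.5951; e^(−k₂t) = e^(−5.196) = 0.005536.
C_S = 0.0796×1.82/(0.797−0.0796) × (0.5951−0.005536) = 0.2019×0.5896 = 0.1191 kmol/m³.
Y_S = C_S/C_{R0} = 0.1191/1.82 = 0.0654.

0.0654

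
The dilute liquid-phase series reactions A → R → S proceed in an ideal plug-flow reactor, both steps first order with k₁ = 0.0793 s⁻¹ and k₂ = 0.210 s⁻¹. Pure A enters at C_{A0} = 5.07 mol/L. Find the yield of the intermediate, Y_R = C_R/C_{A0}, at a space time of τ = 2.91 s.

The intermediate concentration in a first-order A→B→C sequence is C_R = k₁C_{A0}(e^(−k₁τ) − e^(−k₂τ))/(k₂−k₁).
e^(−k₁τ) = e^(−0.0793×2.91) = e^(−0.2308) = 0.7939; e^(−k₂τ) = e^(−0.6111) = 0.5428.
C_R = 0.0793×5.07/(0.210−0.0793) × (0.7939−0.5428) = 3.076×0.2512 = 0.7726 mol/L.
Y_R = C_R/C_{A0} = 0.7726/5.07 = 0.152.

0.152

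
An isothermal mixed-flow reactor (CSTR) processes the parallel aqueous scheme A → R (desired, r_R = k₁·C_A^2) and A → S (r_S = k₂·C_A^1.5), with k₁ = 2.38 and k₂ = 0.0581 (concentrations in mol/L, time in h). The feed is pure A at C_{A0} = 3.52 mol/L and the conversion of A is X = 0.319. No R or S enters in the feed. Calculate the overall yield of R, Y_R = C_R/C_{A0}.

Exit C_A = C_{A0}(1−X) = 3.52×0.681 = 2.397 mol/L.
In a CSTR the entire volume is at exit conditions, so r_R = 2.38×2.397^2 = 13.68 and r_S = 0.0581×2.397^1.5 = 0.2156.
Fraction of consumed A going to R: r_R/(r_R+r_S) = 0.9845.
C_R = 0.9845·C_{A0}·X = 0.9845×3.52×0.319 = 1.11 mol/L; Y_R = C_R/C_{A0} = 0.314.

0.314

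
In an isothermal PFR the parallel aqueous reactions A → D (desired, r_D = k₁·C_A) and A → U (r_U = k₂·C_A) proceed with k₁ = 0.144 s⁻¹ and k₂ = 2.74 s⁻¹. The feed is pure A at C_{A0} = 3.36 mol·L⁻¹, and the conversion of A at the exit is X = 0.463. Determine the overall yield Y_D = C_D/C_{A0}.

C_A = C_{A0}(1−X) = 1.804 mol·L⁻¹.
Both paths are first order in A, so the instantaneous fraction to D is constant: dC_D/d(−C_A) = k₁/(k₁+k₂) = 0.04993.
C_D = 0.04993·(C_{A0}−C_A) = 0.04993×1.556 = 0.0777 mol·L⁻¹.
Y_D = C_D/C_{A0} = 0.07768/3.36 = 0.0231.

0.0231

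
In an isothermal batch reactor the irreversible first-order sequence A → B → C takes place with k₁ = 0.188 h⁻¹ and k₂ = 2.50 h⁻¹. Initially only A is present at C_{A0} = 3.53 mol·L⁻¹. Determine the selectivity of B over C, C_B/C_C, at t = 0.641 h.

0.963

For first-order series with pure A initially, C_B(t) = k₁C_{A0}/(k₂−k₁)·(e^(−k₁t) − e^(−k₂t)).
e^(−k₁t) = e^(−0.188×0.641) = e^(−0.1205) = 0.8865; e^(−k₂t) = e^(−1.603) = 0.2014.
C_B = 0.188×3.53/(2.50−0.188) × (0.8865−0.2014) = 0.2870×0.6851 = 0.1966 mol·L⁻¹.
C_A = C_{A0}e^(−k₁t) = 3.129 mol·L⁻¹, so C_C = C_{A0}−C_A−C_B = 0.2041 mol·L⁻¹; C_B/C_C = 0.963.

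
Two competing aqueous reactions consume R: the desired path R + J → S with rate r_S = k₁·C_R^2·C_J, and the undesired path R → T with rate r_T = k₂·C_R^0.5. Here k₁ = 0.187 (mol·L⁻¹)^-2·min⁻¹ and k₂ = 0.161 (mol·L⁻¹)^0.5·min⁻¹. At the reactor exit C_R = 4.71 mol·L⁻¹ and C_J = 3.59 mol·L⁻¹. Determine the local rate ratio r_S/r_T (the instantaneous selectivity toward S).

S_{S/T} = r_S/r_T = (k₁·C_R^2·C_J)/(k₂·C_R^0.5) = (k₁/k₂)·C_R^1.5·C_J.
= (0.187×4.710^2×3.590) / (0.161×4.710^0.5) = 14.89/0.3494 = 42.6.
Since the desired path is higher order in R, keeping C_R high (PFR or concentrated feed) favours S.

42.6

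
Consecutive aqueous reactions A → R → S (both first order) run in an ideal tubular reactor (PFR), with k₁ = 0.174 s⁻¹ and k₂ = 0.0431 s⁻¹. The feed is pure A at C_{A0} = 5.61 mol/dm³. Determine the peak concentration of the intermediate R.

For a first-order series the maximum intermediate yield is C_{R,max}/C_{A0} = (k₁/k₂)^[k₂/(k₂−k₁)].
= (0.174/0.0431)^(0.0431/(0.0431−0.174)) = (4.037)^(-0.3293) = 0.6316.
C_{R,max} = 0.6316×5.61 = 3.54 mol/dm³.

3.54 mol/dm³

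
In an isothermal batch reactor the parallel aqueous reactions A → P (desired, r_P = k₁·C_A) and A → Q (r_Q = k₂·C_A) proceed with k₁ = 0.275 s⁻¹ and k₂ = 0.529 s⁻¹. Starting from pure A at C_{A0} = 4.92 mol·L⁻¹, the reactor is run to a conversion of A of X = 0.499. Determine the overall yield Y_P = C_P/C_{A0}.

0.171

C_A = C_{A0}(1−X) = 2.465 mol·L⁻¹.
Both paths are first order in A, so the instantaneous fraction to P is constant: dC_P/d(−C_A) = k₁/(k₁+k₂) = 0.3420.
C_P = 0.3420·(C_{A0}−C_A) = 0.3420×2.455 = 0.840 mol·L⁻¹.
Y_P = C_P/C_{A0} = 0.8397/4.92 = 0.171.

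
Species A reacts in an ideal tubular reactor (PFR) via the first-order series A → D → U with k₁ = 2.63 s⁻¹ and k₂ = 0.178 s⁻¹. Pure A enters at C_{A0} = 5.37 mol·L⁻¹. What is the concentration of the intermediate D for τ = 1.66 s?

4.21 mol·L⁻¹

For first-order series with pure A initially, C_D(τ) = k₁C_{A0}/(k₂−k₁)·(e^(−k₁τ) − e^(−k₂τ)).
e^(−k₁τ) = e^(−2.63×1.66) = e^(−4.366) = 0.01270; e^(−k₂τ) = e^(−0.2955) = 0.7442.
C_D = 2.63×5.37/(0.178−2.63) × (0.01270−0.7442) = (-5.760)×(-0.7315) = 4.213 mol·L⁻¹.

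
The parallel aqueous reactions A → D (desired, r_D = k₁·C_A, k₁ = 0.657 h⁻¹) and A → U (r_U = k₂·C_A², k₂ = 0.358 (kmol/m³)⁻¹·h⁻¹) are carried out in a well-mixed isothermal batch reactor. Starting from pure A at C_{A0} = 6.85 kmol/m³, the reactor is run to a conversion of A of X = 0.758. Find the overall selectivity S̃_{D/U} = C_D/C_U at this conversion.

C_A = C_{A0}(1−X) = 1.658 kmol/m³.
Along a PFR/batch, dC_D/dC_A = −r_D/(r_D+r_U) = −k₁/(k₁+k₂·C_A).
Integrating from C_{A0} to C_A: C_D = (0.657/0.358)·ln[(0.657+0.358·6.85)/(0.657+0.358·1.66)] = 1.835·ln(3.109/1.250) = 1.672 kmol/m³.
C_U = (C_{A0}−C_A)−C_D = 3.521 kmol/m³; S̃_{D/U} = 1.672/3.521 = 0.475.

0.475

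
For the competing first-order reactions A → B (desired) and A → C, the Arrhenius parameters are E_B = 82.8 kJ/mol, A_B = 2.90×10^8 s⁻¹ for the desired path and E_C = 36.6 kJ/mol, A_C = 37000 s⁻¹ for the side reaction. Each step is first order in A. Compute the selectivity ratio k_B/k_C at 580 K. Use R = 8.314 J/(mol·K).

With equal orders, S_{B/C} = k_B/k_C = (A_B/A_C)·exp[(E_C−E_B)/(RT)].
(E_C−E_B)/(RT) = (36.6−82.8)×10³/(8.314×580) = -46200/4822 = -9.581.
k_B/k_C = (2.90×10^8/37000)·exp(-9.581) = 7838 × 6.904×10^-5 = 0.541.

0.541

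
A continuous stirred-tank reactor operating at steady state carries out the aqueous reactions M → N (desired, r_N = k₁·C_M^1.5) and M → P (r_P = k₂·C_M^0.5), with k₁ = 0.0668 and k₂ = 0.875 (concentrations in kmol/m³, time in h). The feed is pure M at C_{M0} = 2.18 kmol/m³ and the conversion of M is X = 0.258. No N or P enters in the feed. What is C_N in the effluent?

Exit C_M = C_{M0}(1−X) = 2.18×0.742 = 1.618 kmol/m³.
Rates in a CSTR are evaluated at the outlet concentration: r_N = 0.0668×1.618^1.5 = 0.1374, r_P = 0.875×1.618^0.5 = 1.113.
Fraction of consumed M going to N: r_N/(r_N+r_P) = 0.1099.
C_N = 0.1099·C_{M0}·X = 0.1099×2.18×0.258 = 0.0618 kmol/m³.

0.0618 kmol/m³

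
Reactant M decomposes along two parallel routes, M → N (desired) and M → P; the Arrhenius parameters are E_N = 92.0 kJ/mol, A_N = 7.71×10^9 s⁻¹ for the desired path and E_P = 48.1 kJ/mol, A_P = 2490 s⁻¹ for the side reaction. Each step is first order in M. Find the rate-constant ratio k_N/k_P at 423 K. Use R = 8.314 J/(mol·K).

11.7

k_N/k_P = (A_N/A_P)·exp[−(E_N−E_P)/(RT)] = (A_N/A_P)·exp[(E_P−E_N)/(RT)].
(E_P−E_N)/(RT) = (48.1−92.0)×10³/(8.314×423) = -43900/3517 = -12.48.
k_N/k_P = (7.71×10^9/2490)·exp(-12.48) = 3.096×10^6 × 3.791×10^-6 = 11.7.
Since E_N > E_P, raising the temperature improves selectivity toward N.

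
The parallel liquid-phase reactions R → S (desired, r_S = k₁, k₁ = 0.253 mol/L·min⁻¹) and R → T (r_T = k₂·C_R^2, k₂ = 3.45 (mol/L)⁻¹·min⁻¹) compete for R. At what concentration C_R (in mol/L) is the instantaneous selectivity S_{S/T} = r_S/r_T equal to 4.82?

S_{S/T} = (k₁/k₂)·C_R^-2 ⇒ C_R = (S·k₂/k₁)^(-0.5).
= (4.82×3.45/0.253)^(-0.5) = (65.73)^(-0.5) = 0.123 mol/L.

0.123 mol/L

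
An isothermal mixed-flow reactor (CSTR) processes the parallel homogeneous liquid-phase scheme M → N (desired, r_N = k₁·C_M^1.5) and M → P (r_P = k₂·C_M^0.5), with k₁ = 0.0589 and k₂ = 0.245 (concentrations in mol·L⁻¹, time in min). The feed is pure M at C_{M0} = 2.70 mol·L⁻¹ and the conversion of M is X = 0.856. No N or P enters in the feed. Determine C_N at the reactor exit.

Exit C_M = C_{M0}(1−X) = 2.70×0.144 = 0.3888 mol·L⁻¹.
Rates in a CSTR are evaluated at the outlet concentration: r_N = 0.0589×0.3888^1.5 = 0.01428, r_P = 0.245×0.3888^0.5 = 0.1528.
Fraction of consumed M going to N: r_N/(r_N+r_P) = 0.08548.
C_N = 0.08548·C_{M0}·X = 0.08548×2.70×0.856 = 0.198 mol·L⁻¹.

0.198 mol·L⁻¹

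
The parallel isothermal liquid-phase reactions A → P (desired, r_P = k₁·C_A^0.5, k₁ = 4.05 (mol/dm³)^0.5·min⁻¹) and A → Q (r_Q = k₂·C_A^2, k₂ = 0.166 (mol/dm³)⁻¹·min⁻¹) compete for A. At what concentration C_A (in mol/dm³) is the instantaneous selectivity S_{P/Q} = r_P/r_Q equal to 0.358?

16.7 mol/dm³

S_{P/Q} = (k₁/k₂)·C_A^-1.5 ⇒ C_A = (S·k₂/k₁)^(1/(-1.5)).
= (0.358×0.166/4.05)^(-0.6667) = (0.01467)^(-0.6667) = 16.7 mol/dm³.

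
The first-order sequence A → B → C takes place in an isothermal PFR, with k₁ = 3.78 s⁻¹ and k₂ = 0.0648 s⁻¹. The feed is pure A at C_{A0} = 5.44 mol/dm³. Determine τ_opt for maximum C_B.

For first-order series the maximum of C_B occurs at τ_opt = ln(k₂/k₁)/(k₂−k₁).
= ln(0.0648/3.78)/(0.0648−3.78) = ln(0.01714)/-3.715 = -4.066/-3.715 = 1.09 s.

1.09 s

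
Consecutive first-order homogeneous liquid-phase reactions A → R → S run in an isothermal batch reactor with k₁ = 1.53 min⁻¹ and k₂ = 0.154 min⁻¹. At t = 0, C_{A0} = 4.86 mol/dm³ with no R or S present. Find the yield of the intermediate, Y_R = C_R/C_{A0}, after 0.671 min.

0.604

Solving the coupled first-order balances gives C_R(t) = [k₁/(k₂−k₁)]·C_{A0}·(e^(−k₁t) − e^(−k₂t)).
e^(−k₁t) = e^(−1.53×0.671) = e^(−1.027) = 0.3582; e^(−k₂t) = e^(−0.1033) = 0.9018.
C_R = 1.53×4.86/(0.154−1.53) × (0.3582−0.9018) = (-5.404)×(-0.5436) = 2.938 mol/dm³.
Y_R = C_R/C_{A0} = 2.938/4.86 = 0.604.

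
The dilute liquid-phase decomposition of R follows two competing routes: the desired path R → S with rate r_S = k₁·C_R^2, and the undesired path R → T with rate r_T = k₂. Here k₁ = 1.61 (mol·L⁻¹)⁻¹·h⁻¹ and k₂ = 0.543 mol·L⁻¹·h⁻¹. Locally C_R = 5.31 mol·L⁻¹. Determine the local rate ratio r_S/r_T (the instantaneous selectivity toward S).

83.6

S_{S/T} = r_S/r_T = (k₁·C_R^2)/(k₂) = (k₁/k₂)·C_R^2.
= (1.61×5.310^2) / (0.543) = 45.40/0.5430 = 83.6.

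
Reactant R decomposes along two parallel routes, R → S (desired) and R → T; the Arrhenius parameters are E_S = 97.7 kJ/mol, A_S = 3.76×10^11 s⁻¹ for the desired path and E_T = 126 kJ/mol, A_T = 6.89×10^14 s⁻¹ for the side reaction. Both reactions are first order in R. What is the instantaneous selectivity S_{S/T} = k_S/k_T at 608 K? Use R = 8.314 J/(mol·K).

0.147

k_S/k_T = (A_S/A_T)·exp[−(E_S−E_T)/(RT)] = (A_S/A_T)·exp[(E_T−E_S)/(RT)].
(E_T−E_S)/(RT) = (126−97.7)×10³/(8.314×608) = 28300/5055 = 5.599.
k_S/k_T = (3.76×10^11/6.89×10^14)·exp(5.599) = 5.457×10^-4 × 270.0 = 0.147.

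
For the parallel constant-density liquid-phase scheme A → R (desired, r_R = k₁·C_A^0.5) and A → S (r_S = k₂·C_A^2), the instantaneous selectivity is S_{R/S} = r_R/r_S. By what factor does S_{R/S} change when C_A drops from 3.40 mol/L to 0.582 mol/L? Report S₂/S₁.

S_{R/S} = (k₁/k₂)·C_A^-1.5, so S₂/S₁ = (C_{A,2}/C_{A,1})^-1.5.
= (0.582/3.40)^(-1.5) = (0.1712)^(-1.5) = 14.1.
Selectivity toward R rises as C_A falls — low-concentration operation is favoured.

14.1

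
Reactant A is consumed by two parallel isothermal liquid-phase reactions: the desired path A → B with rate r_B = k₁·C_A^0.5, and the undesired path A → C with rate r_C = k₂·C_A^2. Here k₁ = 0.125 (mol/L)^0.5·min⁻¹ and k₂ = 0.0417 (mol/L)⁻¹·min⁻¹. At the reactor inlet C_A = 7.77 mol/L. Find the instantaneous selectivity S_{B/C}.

0.138

S_{B/C} = r_B/r_C = (k₁·C_A^0.5)/(k₂·C_A^2) = (k₁/k₂)·C_A^-1.5.
= (0.125×7.770^0.5) / (0.0417×7.770^2) = 0.3484/2.518 = 0.138.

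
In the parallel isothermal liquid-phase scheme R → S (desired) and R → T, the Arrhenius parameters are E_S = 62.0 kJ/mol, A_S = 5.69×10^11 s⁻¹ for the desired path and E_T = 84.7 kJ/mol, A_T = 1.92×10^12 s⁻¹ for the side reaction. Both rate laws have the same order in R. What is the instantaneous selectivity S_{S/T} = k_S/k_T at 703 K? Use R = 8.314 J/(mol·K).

k_S/k_T = (A_S/A_T)·exp[−(E_S−E_T)/(RT)] = (A_S/A_T)·exp[(E_T−E_S)/(RT)].
(E_T−E_S)/(RT) = (84.7−62.0)×10³/(8.314×703) = 22700/5845 = 3.884.
k_S/k_T = (5.69×10^11/1.92×10^12)·exp(3.884) = 0.2964 × 48.61 = 14.4.
Since E_S < E_T, lowering the temperature improves selectivity toward S.

14.4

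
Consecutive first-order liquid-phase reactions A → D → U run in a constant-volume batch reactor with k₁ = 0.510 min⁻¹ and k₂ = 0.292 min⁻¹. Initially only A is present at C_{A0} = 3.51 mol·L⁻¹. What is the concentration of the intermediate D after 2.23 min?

Solving the coupled first-order balances gives C_D(t) = [k₁/(k₂−k₁)]·C_{A0}·(e^(−k₁t) − e^(−k₂t)).
e^(−k₁t) = e^(−0.510×2.23) = e^(−1.137) = 0.3207; e^(−k₂t) = e^(−0.6512) = 0.5214.
C_D = 0.510×3.51/(0.292−0.510) × (0.3207−0.5214) = (-8.211)×(-0.2008) = 1.649 mol·L⁻¹.

1.65 mol·L⁻¹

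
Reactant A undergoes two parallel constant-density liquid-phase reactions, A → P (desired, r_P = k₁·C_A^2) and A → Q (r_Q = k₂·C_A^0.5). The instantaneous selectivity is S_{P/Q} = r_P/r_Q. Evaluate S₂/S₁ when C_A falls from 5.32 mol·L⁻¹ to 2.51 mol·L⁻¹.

0.324

S_{P/Q} = (k₁/k₂)·C_A^1.5, so S₂/S₁ = (C_{A,2}/C_{A,1})^1.5.
= (2.51/5.32)^1.5 = (0.4718)^1.5 = 0.324.
Selectivity toward P falls as C_A falls — high-concentration operation is favoured.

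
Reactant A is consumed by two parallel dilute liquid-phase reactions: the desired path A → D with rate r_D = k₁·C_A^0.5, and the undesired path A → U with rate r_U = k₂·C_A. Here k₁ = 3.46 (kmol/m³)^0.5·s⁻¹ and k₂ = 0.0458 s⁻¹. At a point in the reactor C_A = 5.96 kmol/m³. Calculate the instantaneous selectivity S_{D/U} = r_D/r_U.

30.9

S_{D/U} = r_D/r_U = (k₁·C_A^0.5)/(k₂·C_A) = (k₁/k₂)·C_A^-0.5.
= (3.46×5.960^0.5) / (0.0458×5.960) = 8.447/0.2730 = 30.9.
The undesired path is higher order in A, so low C_A (CSTR or dilute feed) favours D.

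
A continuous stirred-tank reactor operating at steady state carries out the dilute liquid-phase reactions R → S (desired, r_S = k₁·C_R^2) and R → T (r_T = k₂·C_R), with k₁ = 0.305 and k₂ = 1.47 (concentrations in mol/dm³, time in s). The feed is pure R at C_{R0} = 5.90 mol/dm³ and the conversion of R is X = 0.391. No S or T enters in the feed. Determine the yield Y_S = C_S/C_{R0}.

Exit C_R = C_{R0}(1−X) = 5.90×0.609 = 3.593 mol/dm³.
A CSTR operates uniformly at the exit composition, giving r_S = 3.938 and r_T = 5.282 (each k·C_R^n at C_R = 3.593).
Fraction of consumed R going to S: r_S/(r_S+r_T) = 0.4271.
C_S = 0.4271·C_{R0}·X = 0.4271×5.90×0.391 = 0.985 mol/dm³; Y_S = C_S/C_{R0} = 0.167.

0.167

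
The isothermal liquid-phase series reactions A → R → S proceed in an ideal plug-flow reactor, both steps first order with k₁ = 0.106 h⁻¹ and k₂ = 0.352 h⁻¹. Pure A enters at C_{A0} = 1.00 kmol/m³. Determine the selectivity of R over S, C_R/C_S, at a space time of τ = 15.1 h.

The intermediate concentration in a first-order A→B→C sequence is C_R = k₁C_{A0}(e^(−k₁τ) − e^(−k₂τ))/(k₂−k₁).
e^(−k₁τ) = e^(−0.106×15.1) = e^(−1.601) = 0.2018; e^(−k₂τ) = e^(−5.315) = 0.004916.
C_R = 0.106×1.00/(0.352−0.106) × (0.2018−0.004916) = 0.4309×0.1969 = 0.08483 kmol/m³.
C_A = C_{A0}e^(−k₁τ) = 0.2018 kmol/m³, so C_S = C_{A0}−C_A−C_R = 0.7134 kmol/m³; C_R/C_S = 0.119.

0.119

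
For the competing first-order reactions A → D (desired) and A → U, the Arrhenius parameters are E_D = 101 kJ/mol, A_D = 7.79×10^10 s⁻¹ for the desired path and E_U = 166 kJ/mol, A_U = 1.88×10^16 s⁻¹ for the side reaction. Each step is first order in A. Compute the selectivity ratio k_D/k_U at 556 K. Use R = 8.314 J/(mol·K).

Since both paths have the same order in A, the concentration cancels and S_{D/U} = k_D/k_U = (A_D/A_U)·exp[(E_U−E_D)/(RT)].
(E_U−E_D)/(RT) = (166−101)×10³/(8.314×556) = 65000/4623 = 14.06.
k_D/k_U = (7.79×10^10/1.88×10^16)·exp(14.06) = 4.144×10^-6 × 1.279×10^6 = 5.30.

5.30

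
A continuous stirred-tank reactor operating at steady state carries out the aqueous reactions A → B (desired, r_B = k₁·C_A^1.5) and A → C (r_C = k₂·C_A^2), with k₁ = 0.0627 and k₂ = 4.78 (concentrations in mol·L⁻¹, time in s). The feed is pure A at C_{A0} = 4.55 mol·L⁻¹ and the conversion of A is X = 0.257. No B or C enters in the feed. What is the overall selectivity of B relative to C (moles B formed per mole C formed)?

Exit C_A = C_{A0}(1−X) = 4.55×0.743 = 3.381 mol·L⁻¹.
Rates in a CSTR are evaluated at the outlet concentration: r_B = 0.0627×3.381^1.5 = 0.3897, r_C = 4.78×3.381^2 = 54.63.
Overall selectivity = C_B/C_C = r_Bτ/(r_Cτ) = r_B/r_C = 0.00713.

0.00713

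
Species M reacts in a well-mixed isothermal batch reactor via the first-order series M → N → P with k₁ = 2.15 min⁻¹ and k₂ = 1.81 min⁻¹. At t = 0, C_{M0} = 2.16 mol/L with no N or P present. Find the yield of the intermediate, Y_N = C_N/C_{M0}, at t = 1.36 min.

For first-order series with pure M initially, C_N(t) = k₁C_{M0}/(k₂−k₁)·(e^(−k₁t) − e^(−k₂t)).
e^(−k₁t) = e^(−2.15×1.36) = e^(−2.924) = 0.05372; e^(−k₂t) = e^(−2.462) = 0.08530.
C_N = 2.15×2.16/(1.81−2.15) × (0.05372−0.08530) = (-13.66)×(-0.03158) = 0.4313 mol/L.
Y_N = C_N/C_{M0} = 0.4313/2.16 = 0.200.

0.200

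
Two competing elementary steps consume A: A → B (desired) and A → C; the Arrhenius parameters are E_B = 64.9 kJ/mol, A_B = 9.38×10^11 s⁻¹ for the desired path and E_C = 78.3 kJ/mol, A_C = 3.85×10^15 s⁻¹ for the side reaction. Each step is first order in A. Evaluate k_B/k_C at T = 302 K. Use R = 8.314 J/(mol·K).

With equal orders, S_{B/C} = k_B/k_C = (A_B/A_C)·exp[(E_C−E_B)/(RT)].
(E_C−E_B)/(RT) = (78.3−64.9)×10³/(8.314×302) = 13400/2511 = 5.337.
k_B/k_C = (9.38×10^11/3.85×10^15)·exp(5.337) = 2.436×10^-4 × 207.9 = 0.0506.
Since E_B < E_C, lowering the temperature improves selectivity toward B.

0.0506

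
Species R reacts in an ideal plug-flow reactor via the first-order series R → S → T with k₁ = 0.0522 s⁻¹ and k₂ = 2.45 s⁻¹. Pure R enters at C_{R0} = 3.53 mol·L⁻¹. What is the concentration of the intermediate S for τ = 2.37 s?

0.0677 mol·L⁻¹

The intermediate concentration in a first-order A→B→C sequence is C_S = k₁C_{R0}(e^(−k₁τ) − e^(−k₂τ))/(k₂−k₁).
e^(−k₁τ) = e^(−0.0522×2.37) = e^(−0.1237) = 0.8836; e^(−k₂τ) = e^(−5.807) = 0.003008.
C_S = 0.0522×3.53/(2.45−0.0522) × (0.8836−0.003008) = 0.07685×0.8806 = 0.06767 mol·L⁻¹.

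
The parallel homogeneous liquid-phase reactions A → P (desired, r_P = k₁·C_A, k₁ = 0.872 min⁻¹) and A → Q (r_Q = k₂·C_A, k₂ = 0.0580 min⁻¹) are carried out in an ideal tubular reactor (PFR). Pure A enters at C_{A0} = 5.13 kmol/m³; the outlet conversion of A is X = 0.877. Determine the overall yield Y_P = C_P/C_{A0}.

0.822

C_A = C_{A0}(1−X) = 0.6310 kmol/m³.
Both paths are first order in A, so the instantaneous fraction to P is constant: dC_P/d(−C_A) = k₁/(k₁+k₂) = 0.9376.
C_P = 0.9376·(C_{A0}−C_A) = 0.9376×4.499 = 4.22 kmol/m³.
Y_P = C_P/C_{A0} = 4.218/5.13 = 0.822.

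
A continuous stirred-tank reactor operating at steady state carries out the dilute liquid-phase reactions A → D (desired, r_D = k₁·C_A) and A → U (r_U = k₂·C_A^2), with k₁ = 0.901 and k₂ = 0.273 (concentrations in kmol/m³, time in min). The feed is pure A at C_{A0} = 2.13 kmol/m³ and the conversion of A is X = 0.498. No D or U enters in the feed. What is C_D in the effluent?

0.801 kmol/m³

Exit C_A = C_{A0}(1−X) = 2.13×0.502 = 1.069 kmol/m³.
A CSTR operates uniformly at the exit composition, giving r_D = 0.9634 and r_U = 0.3121 (each k·C_A^n at C_A = 1.069).
Fraction of consumed A going to D: r_D/(r_D+r_U) = 0.7553.
C_D = 0.7553·C_{A0}·X = 0.7553×2.13×0.498 = 0.801 kmol/m³.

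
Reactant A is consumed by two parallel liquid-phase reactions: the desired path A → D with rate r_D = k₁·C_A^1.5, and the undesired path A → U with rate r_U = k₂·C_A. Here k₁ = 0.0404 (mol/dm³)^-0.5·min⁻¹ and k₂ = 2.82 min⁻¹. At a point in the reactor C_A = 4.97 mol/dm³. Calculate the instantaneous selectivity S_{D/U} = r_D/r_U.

0.0319

S_{D/U} = r_D/r_U = (k₁·C_A^1.5)/(k₂·C_A) = (k₁/k₂)·C_A^0.5.
= (0.0404×4.970^1.5) / (2.82×4.970) = 0.4476/14.02 = 0.0319.
Since the desired path is higher order in A, keeping C_A high (PFR or concentrated feed) favours D.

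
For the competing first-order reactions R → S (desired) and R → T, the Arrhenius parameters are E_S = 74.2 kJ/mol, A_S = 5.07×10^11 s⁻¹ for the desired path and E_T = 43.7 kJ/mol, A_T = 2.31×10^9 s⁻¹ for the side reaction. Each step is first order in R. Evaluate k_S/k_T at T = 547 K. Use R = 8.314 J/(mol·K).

0.268

k_S/k_T = (A_S/A_T)·exp[−(E_S−E_T)/(RT)] = (A_S/A_T)·exp[(E_T−E_S)/(RT)].
(E_T−E_S)/(RT) = (43.7−74.2)×10³/(8.314×547) = -30500/4548 = -6.707.
k_S/k_T = (5.07×10^11/2.31×10^9)·exp(-6.707) = 219.5 × 0.001223 = 0.268.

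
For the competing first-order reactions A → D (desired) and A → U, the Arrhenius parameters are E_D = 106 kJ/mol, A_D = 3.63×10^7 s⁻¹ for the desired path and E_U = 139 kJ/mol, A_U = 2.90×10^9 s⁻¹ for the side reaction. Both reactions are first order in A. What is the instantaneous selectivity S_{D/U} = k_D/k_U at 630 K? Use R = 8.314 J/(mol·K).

With equal orders, S_{D/U} = k_D/k_U = (A_D/A_U)·exp[(E_U−E_D)/(RT)].
(E_U−E_D)/(RT) = (139−106)×10³/(8.314×630) = 33000/5238 = 6.300.
k_D/k_U = (3.63×10^7/2.90×10^9)·exp(6.300) = 0.01252 × 544.8 = 6.82.
Since E_D < E_U, lowering the temperature improves selectivity toward D.

6.82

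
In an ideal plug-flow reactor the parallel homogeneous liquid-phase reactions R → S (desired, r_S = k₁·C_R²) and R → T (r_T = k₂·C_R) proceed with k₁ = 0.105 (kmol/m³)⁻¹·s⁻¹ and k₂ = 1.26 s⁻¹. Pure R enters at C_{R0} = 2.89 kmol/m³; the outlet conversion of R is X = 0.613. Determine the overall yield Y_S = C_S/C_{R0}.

C_R = C_{R0}(1−X) = 1.118 kmol/m³.
Along a PFR/batch, dC_T/dC_R = −r_T/(r_S+r_T) = −k₂/(k₂+k₁·C_R).
Integrating from C_{R0} to C_R: C_T = (1.26/0.105)·ln[(1.26+0.105·2.89)/(1.26+0.105·1.12)] = 12.00·ln(1.563/1.377) = 1.520 kmol/m³.
Then C_S = (C_{R0}−C_R) − C_T = 1.772 − 1.520 = 0.2515 kmol/m³.
Y_S = C_S/C_{R0} = 0.2515/2.89 = 0.0870.

0.0870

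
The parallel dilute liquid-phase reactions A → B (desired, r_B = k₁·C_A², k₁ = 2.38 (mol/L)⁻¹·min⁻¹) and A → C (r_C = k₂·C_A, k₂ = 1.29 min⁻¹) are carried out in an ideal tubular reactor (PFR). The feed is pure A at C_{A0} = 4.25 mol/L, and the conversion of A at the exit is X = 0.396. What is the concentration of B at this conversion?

1.45 mol/L

C_A = C_{A0}(1−X) = 2.567 mol/L.
Along a PFR/batch, dC_C/dC_A = −r_C/(r_B+r_C) = −k₂/(k₂+k₁·C_A).
Integrating from C_{A0} to C_A: C_C = (1.29/2.38)·ln[(1.29+2.38·4.25)/(1.29+2.38·2.57)] = 0.5420·ln(11.41/7.399) = 0.2345 mol/L.
Then C_B = (C_{A0}−C_A) − C_C = 1.683 − 0.2345 = 1.448 mol/L.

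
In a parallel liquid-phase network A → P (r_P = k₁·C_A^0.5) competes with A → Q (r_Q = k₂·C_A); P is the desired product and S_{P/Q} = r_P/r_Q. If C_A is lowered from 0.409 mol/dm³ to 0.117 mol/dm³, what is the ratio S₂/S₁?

1.87

S_{P/Q} = (k₁/k₂)·C_A^-0.5, so S₂/S₁ = (C_{A,2}/C_{A,1})^-0.5.
= (0.117/0.409)^(-0.5) = (0.2861)^(-0.5) = 1.87.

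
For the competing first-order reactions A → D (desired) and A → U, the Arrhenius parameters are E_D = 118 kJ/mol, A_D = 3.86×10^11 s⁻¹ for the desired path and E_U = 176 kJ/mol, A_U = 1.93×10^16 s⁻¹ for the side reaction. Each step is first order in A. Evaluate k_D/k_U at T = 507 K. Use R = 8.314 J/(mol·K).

18.9

With equal orders, S_{D/U} = k_D/k_U = (A_D/A_U)·exp[(E_U−E_D)/(RT)].
(E_U−E_D)/(RT) = (176−118)×10³/(8.314×507) = 58000/4215 = 13.76.
k_D/k_U = (3.86×10^11/1.93×10^16)·exp(13.76) = 2.000×10^-5 × 9.457×10^5 = 18.9.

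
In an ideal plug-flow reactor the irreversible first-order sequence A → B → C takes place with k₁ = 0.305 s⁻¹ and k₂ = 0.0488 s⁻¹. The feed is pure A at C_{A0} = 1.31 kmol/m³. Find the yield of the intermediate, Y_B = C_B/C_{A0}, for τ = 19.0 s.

0.467

Solving the coupled first-order balances gives C_B(τ) = [k₁/(k₂−k₁)]·C_{A0}·(e^(−k₁τ) − e^(−k₂τ)).
e^(−k₁τ) = e^(−0.305×19.0) = e^(−5.795) = 0.003043; e^(−k₂τ) = e^(−0.9272) = 0.3957.
C_B = 0.305×1.31/(0.0488−0.305) × (0.003043−0.3957) = (-1.560)×(-0.3926) = 0.6123 kmol/m³.
Y_B = C_B/C_{A0} = 0.6123/1.31 = 0.467.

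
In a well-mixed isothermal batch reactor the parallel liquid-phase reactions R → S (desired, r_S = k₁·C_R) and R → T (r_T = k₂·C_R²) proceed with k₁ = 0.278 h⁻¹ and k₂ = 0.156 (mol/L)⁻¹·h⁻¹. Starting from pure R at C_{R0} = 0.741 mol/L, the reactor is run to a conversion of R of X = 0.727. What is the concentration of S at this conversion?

0.428 mol/L

C_R = C_{R0}(1−X) = 0.2023 mol/L.
Along a PFR/batch, dC_S/dC_R = −r_S/(r_S+r_T) = −k₁/(k₁+k₂·C_R).
Integrating from C_{R0} to C_R: C_S = (0.278/0.156)·ln[(0.278+0.156·0.741)/(0.278+0.156·0.202)] = 1.782·ln(0.3936/0.3096) = 0.4280 mol/L.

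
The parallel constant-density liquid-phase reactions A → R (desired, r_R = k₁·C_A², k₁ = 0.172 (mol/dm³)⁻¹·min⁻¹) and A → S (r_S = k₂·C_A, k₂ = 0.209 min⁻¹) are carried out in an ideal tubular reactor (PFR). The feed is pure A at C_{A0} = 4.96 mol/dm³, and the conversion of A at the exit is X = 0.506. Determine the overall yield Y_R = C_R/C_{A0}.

C_A = C_{A0}(1−X) = 2.450 mol/dm³.
Along a PFR/batch, dC_S/dC_A = −r_S/(r_R+r_S) = −k₂/(k₂+k₁·C_A).
Integrating from C_{A0} to C_A: C_S = (0.209/0.172)·ln[(0.209+0.172·4.96)/(0.209+0.172·2.45)] = 1.215·ln(1.062/0.6304) = 0.6338 mol/dm³.
Then C_R = (C_{A0}−C_A) − C_S = 2.510 − 0.6338 = 1.876 mol/dm³.
Y_R = C_R/C_{A0} = 1.876/4.96 = 0.378.

0.378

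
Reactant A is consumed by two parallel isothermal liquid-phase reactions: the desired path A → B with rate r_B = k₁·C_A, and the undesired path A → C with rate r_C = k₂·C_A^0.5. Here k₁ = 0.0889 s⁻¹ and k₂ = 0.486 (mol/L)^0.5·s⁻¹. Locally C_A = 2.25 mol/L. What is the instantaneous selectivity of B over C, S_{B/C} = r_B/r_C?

S_{B/C} = r_B/r_C = (k₁·C_A)/(k₂·C_A^0.5) = (k₁/k₂)·C_A^0.5.
= (0.0889×2.250) / (0.486×2.250^0.5) = 0.2000/0.7290 = 0.274.

0.274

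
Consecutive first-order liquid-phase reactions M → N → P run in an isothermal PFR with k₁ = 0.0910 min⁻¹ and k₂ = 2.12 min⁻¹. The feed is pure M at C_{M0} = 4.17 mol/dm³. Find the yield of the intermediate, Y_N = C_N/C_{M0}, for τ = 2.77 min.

0.0347

Solving the coupled first-order balances gives C_N(τ) = [k₁/(k₂−k₁)]·C_{M0}·(e^(−k₁τ) − e^(−k₂τ)).
e^(−k₁τ) = e^(−0.0910×2.77) = e^(−0.2521) = 0.7772; e^(−k₂τ) = e^(−5.872) = 0.002816.
C_N = 0.0910×4.17/(2.12−0.0910) × (0.7772−0.002816) = 0.1870×0.7744 = 0.1448 mol/dm³.
Y_N = C_N/C_{M0} = 0.1448/4.17 = 0.0347.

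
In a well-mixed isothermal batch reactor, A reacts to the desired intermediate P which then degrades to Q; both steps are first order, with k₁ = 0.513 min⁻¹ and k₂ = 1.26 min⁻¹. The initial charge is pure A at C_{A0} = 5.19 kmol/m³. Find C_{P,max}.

1.14 kmol/m³

For a first-order series the maximum intermediate yield is C_{P,max}/C_{A0} = (k₁/k₂)^[k₂/(k₂−k₁)].
= (0.513/1.26)^(1.26/(1.26−0.513)) = (0.4071)^(1.687) = 0.2197.
C_{P,max} = 0.2197×5.19 = 1.14 kmol/m³.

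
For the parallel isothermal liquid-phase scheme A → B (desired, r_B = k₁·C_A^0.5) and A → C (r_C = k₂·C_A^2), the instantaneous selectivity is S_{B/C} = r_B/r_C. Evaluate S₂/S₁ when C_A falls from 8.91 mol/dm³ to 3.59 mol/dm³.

3.91

S_{B/C} = (k₁/k₂)·C_A^-1.5, so S₂/S₁ = (C_{A,2}/C_{A,1})^-1.5.
= (3.59/8.91)^(-1.5) = (0.4029)^(-1.5) = 3.91.
Selectivity toward B rises as C_A falls — low-concentration operation is favoured.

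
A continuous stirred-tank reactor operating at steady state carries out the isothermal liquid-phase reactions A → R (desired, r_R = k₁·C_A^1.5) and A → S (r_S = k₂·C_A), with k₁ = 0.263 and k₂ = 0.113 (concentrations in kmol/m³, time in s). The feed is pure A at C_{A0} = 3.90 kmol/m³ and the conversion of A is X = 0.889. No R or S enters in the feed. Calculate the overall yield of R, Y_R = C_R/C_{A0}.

Exit C_A = C_{A0}(1−X) = 3.90×0.111 = 0.4329 kmol/m³.
In a CSTR the entire volume is at exit conditions, so r_R = 0.263×0.4329^1.5 = 0.07491 and r_S = 0.113×0.4329 = 0.04892.
Fraction of consumed A going to R: r_R/(r_R+r_S) = 0.6050.
C_R = 0.6050·C_{A0}·X = 0.6050×3.90×0.889 = 2.10 kmol/m³; Y_R = C_R/C_{A0} = 0.538.

0.538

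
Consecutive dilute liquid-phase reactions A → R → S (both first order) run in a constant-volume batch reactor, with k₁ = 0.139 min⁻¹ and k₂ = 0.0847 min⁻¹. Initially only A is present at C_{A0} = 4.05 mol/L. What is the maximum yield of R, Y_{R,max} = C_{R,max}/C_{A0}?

0.462

At the optimum, C_{R,max}/C_{A0} = (k₁/k₂)^[k₂/(k₂−k₁)].
= (0.139/0.0847)^(0.0847/(0.0847−0.139)) = (1.641)^(-1.560) = 0.4618.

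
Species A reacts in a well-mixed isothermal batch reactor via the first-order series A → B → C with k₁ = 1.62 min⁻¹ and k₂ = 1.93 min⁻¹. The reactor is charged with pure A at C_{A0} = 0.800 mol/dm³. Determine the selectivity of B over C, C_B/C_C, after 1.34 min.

0.297

Solving the coupled first-order balances gives C_B(t) = [k₁/(k₂−k₁)]·C_{A0}·(e^(−k₁t) − e^(−k₂t)).
e^(−k₁t) = e^(−1.62×1.34) = e^(−2.171) = 0.1141; e^(−k₂t) = e^(−2.586) = 0.07531.
C_B = 1.62×0.800/(1.93−1.62) × (0.1141−0.07531) = 4.181×0.03878 = 0.1621 mol/dm³.
C_A = C_{A0}e^(−k₁t) = 0.09127 mol/dm³, so C_C = C_{A0}−C_A−C_B = 0.5466 mol/dm³; C_B/C_C = 0.297.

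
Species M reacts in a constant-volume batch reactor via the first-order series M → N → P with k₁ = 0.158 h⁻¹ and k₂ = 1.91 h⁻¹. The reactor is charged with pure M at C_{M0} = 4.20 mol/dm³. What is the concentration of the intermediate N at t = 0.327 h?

For first-order series with pure M initially, C_N(t) = k₁C_{M0}/(k₂−k₁)·(e^(−k₁t) − e^(−k₂t)).
e^(−k₁t) = e^(−0.158×0.327) = e^(−0.05167) = 0.9496; e^(−k₂t) = e^(−0.6246) = 0.5355.
C_N = 0.158×4.20/(1.91−0.158) × (0.9496−0.5355) = 0.3788×0.4142 = 0.1569 mol/dm³.

0.157 mol/dm³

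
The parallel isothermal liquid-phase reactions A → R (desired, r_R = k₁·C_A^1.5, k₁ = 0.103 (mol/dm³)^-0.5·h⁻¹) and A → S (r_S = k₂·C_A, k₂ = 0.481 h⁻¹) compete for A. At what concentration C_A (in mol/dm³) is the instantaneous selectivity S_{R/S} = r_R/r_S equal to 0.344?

2.58 mol/dm³

S_{R/S} = (k₁/k₂)·C_A^0.5 ⇒ C_A = (S·k₂/k₁)^(2).
= (0.344×0.481/0.103)^(2) = (1.606)^(2) = 2.58 mol/dm³.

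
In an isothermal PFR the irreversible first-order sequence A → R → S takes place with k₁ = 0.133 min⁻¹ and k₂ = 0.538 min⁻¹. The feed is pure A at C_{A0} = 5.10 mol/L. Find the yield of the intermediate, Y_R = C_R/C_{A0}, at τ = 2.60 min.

0.151

The intermediate concentration in a first-order A→B→C sequence is C_R = k₁C_{A0}(e^(−k₁τ) − e^(−k₂τ))/(k₂−k₁).
e^(−k₁τ) = e^(−0.133×2.60) = e^(−0.3458) = 0.7077; e^(−k₂τ) = e^(−1.399) = 0.2469.
C_R = 0.133×5.10/(0.538−0.133) × (0.7077−0.2469) = 1.675×0.4608 = 0.7717 mol/L.
Y_R = C_R/C_{A0} = 0.7717/5.10 = 0.151.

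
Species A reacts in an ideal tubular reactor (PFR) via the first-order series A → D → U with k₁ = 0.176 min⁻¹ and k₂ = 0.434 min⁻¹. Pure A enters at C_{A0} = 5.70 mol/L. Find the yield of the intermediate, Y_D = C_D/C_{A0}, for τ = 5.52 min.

Solving the coupled first-order balances gives C_D(τ) = [k₁/(k₂−k₁)]·C_{A0}·(e^(−k₁τ) − e^(−k₂τ)).
e^(−k₁τ) = e^(−0.176×5.52) = e^(−0.9715) = 0.3785; e^(−k₂τ) = e^(−2.396) = 0.09111.
C_D = 0.176×5.70/(0.434−0.176) × (0.3785−0.09111) = 3.888×0.2874 = 1.118 mol/L.
Y_D = C_D/C_{A0} = 1.118/5.70 = 0.196.

0.196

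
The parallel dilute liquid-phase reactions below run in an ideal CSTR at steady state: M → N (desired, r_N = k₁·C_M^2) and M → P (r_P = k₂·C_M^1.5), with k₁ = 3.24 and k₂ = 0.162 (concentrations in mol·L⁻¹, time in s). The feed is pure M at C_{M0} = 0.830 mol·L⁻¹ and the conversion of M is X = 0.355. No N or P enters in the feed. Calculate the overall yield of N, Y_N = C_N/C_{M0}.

0.332

Exit C_M = C_{M0}(1−X) = 0.830×0.645 = 0.5353 mol·L⁻¹.
Rates in a CSTR are evaluated at the outlet concentration: r_N = 3.24×0.5353^2 = 0.9286, r_P = 0.162×0.5353^1.5 = 0.06346.
Fraction of consumed M going to N: r_N/(r_N+r_P) = 0.9360.
C_N = 0.9360·C_{M0}·X = 0.9360×0.830×0.355 = 0.276 mol·L⁻¹; Y_N = C_N/C_{M0} = 0.332.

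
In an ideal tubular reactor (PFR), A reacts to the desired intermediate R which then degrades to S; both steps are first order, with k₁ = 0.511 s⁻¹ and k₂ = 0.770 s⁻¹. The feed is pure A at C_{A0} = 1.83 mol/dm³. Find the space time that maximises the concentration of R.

Setting dC_R/dτ = 0 gives τ_opt = ln(k₂/k₁)/(k₂−k₁).
= ln(0.770/0.511)/(0.770−0.511) = ln(1.507)/0.2590 = 0.4100/0.2590 = 1.58 s.

1.58 s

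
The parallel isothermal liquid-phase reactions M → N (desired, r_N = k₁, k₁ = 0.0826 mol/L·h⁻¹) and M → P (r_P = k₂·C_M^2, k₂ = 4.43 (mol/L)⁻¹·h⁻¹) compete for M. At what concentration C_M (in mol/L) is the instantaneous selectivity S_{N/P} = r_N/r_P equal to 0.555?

0.183 mol/L

S_{N/P} = (k₁/k₂)·C_M^-2 ⇒ C_M = (S·k₂/k₁)^(-0.5).
= (0.555×4.43/0.0826)^(-0.5) = (29.77)^(-0.5) = 0.183 mol/L.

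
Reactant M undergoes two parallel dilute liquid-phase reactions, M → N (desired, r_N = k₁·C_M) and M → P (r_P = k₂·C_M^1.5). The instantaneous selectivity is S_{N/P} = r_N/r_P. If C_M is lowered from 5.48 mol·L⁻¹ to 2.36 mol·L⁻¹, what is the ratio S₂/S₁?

1.52

S_{N/P} = (k₁/k₂)·C_M^-0.5, so S₂/S₁ = (C_{M,2}/C_{M,1})^-0.5.
= (2.36/5.48)^(-0.5) = (0.4307)^(-0.5) = 1.52.
Selectivity toward N rises as C_M falls — low-concentration operation is favoured.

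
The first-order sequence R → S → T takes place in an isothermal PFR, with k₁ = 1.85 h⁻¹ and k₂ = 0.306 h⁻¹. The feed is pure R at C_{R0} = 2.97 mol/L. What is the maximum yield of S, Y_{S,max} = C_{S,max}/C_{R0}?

At the optimum, C_{S,max}/C_{R0} = (k₁/k₂)^[k₂/(k₂−k₁)].
= (1.85/0.306)^(0.306/(0.306−1.85)) = (6.046)^(-0.1982) = 0.7000.

0.700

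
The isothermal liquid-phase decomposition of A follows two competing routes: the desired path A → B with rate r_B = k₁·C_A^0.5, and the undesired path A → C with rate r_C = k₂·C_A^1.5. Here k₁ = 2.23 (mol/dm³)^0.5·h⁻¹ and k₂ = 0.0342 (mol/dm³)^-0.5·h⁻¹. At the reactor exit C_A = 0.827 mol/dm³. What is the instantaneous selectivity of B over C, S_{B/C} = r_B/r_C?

S_{B/C} = r_B/r_C = (k₁·C_A^0.5)/(k₂·C_A^1.5) = (k₁/k₂)·C_A⁻¹.
= (2.23×0.8270^0.5) / (0.0342×0.8270^1.5) = 2.028/0.02572 = 78.8.
The undesired path is higher order in A, so low C_A (CSTR or dilute feed) favours B.

78.8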